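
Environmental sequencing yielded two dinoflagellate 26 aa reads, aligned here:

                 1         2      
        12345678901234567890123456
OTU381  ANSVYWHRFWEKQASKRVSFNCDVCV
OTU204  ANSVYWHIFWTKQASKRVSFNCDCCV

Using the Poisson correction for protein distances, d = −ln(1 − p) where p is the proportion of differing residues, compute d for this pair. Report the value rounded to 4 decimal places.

Differing sites — 8:R/I; 11:E/T; 24:V/C.
p = 3/26 = 0.115385.
d = −ln(1 − 0.115385) = −ln(0.884615) = 0.1226.

0.1226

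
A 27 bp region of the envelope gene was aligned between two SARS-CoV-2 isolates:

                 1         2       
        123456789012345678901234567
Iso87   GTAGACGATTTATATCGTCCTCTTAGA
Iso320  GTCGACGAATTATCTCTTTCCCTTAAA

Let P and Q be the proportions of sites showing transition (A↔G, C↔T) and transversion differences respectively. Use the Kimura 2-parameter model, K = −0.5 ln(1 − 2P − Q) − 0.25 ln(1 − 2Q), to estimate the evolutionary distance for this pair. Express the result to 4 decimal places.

Mismatches occur at site 3 (A↔C, transversion), site 9 (T↔A, transversion), site 14 (A↔C, transversion), site 17 (G↔T, transversion), site 19 (C↔T, transition), site 21 (T↔C, transition), site 26 (G↔A, transition).
Of the 7 differences, 3 transitions and 4 transversions over 27 sites: P = 3/27 = 0.111111, Q = 4/27 = 0.148148.
d = −0.5·ln(0.629630) − 0.25·ln(0.703704) = −0.5·(-0.462623) − 0.25·(-0.351397) = 0.3192.

0.3192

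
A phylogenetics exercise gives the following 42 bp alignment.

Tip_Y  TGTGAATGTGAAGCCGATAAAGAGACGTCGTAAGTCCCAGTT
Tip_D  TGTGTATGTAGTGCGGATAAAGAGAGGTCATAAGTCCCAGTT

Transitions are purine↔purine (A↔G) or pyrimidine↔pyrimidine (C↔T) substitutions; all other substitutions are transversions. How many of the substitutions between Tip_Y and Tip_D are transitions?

3

The sequences differ at positions 5 (A/T, transversion), 10 (G/A, transition), 11 (A/G, transition), 12 (A/T, transversion), 15 (C/G, transversion), 26 (C/G, transversion), 30 (G/A, transition).
Of the 7 differences, 3 transitions and 4 transversions, so the answer is 3.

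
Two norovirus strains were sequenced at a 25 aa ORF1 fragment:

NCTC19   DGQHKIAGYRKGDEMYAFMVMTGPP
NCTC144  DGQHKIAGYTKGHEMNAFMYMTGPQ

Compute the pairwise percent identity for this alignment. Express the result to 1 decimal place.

80.0%

Differing sites — 10:R/T; 13:D/H; 16:Y/N; 20:V/Y; 25:P/Q.
20 of the 25 sites match, so the percent identity is 20/25 × 100 = 80.0%.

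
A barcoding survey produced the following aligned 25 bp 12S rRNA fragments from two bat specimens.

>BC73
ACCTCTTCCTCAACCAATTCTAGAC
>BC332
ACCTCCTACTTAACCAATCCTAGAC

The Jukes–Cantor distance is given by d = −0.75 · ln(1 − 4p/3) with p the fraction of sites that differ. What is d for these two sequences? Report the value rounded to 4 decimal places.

The sequences differ at positions 6 (T/C), 8 (C/A), 11 (C/T), 19 (T/C).
p = 4/25 = 0.160000.
d = −0.75 · ln(1 − (4/3)·0.160000) = −0.75 · ln(0.786667) = −0.75 · (-0.239950) = 0.1800.

0.1800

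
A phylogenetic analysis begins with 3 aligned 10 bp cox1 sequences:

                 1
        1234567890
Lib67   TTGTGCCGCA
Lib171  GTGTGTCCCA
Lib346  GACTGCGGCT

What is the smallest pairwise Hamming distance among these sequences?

3

Pairwise Hamming distances:
  Lib67 vs Lib171: 3
  Lib67 vs Lib346: 5
  Lib171 vs Lib346: 6
The smallest is 3, between Lib67 and Lib171.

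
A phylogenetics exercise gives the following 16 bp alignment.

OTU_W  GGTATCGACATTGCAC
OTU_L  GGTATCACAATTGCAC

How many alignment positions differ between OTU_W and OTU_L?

3

Mismatches occur at site 7 (G/A), site 8 (A/C), site 9 (C/A).
That gives 3 mismatches out of 16 aligned sites, so the Hamming distance is 3.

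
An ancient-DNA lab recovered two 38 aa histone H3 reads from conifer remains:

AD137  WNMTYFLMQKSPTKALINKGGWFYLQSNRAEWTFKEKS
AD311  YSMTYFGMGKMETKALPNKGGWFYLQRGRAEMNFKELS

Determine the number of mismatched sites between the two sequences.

12

Mismatches occur at site 1 (W→Y), site 2 (N→S), site 7 (L→G), site 9 (Q→G), site 11 (S→M), site 12 (P→E), site 17 (I→P), site 27 (S→R), site 28 (N→G), site 32 (W→M), site 33 (T→N), site 37 (K→L).
That gives 12 mismatches out of 38 aligned sites, so the Hamming distance is 12.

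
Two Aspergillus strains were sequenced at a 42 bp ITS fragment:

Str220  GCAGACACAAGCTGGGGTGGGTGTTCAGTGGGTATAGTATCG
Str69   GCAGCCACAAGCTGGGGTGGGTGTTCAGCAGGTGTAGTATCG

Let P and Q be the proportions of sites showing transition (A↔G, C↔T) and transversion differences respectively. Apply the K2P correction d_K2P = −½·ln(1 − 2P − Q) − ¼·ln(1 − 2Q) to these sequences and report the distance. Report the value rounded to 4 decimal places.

Mismatches occur at site 5 (A↔C, transversion), site 29 (T↔C, transition), site 30 (G↔A, transition), site 34 (A↔G, transition).
Of the 4 differences, 3 transitions and 1 transversion over 42 sites: P = 3/42 = 0.071429, Q = 1/42 = 0.023810.
d = −0.5·ln(0.833332) − 0.25·ln(0.952380) = −0.5·(-0.182323) − 0.25·(-0.048791) = 0.1034.

0.1034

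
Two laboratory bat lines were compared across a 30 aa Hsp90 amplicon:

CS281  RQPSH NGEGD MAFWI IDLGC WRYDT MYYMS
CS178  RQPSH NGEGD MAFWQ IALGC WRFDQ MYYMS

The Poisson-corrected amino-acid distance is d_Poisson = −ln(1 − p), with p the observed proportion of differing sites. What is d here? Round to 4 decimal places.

0.1431

Mismatches occur at site 15 (I/Q), site 17 (D/A), site 23 (Y/F), site 25 (T/Q).
p = 4/30 = 0.133333.
d = −ln(1 − 0.133333) = −ln(0.866667) = 0.1431.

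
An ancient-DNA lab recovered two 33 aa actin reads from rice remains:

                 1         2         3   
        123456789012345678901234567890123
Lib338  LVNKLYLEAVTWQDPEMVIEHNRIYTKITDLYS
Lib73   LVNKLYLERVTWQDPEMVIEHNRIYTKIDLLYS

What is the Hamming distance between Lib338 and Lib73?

Mismatches occur at site 9 (A↔R), site 29 (T↔D), site 30 (D↔L).
That gives 3 mismatches out of 33 aligned sites, so the Hamming distance is 3.

3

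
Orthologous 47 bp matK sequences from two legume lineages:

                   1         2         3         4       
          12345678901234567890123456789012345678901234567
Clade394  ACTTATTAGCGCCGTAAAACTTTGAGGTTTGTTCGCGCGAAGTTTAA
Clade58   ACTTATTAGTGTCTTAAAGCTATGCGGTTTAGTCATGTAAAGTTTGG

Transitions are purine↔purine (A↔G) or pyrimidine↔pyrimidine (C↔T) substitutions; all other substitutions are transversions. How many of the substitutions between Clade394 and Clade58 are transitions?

The sequences differ at positions 10 (C/T, transition), 12 (C/T, transition), 14 (G/T, transversion), 19 (A/G, transition), 22 (T/A, transversion), 25 (A/C, transversion), 31 (G/A, transition), 32 (T/G, transversion), 35 (G/A, transition), 36 (C/T, transition), 38 (C/T, transition), 39 (G/A, transition), 46 (A/G, transition), 47 (A/G, transition).
Of the 14 differences, 10 transitions and 4 transversions, so the answer is 10.

10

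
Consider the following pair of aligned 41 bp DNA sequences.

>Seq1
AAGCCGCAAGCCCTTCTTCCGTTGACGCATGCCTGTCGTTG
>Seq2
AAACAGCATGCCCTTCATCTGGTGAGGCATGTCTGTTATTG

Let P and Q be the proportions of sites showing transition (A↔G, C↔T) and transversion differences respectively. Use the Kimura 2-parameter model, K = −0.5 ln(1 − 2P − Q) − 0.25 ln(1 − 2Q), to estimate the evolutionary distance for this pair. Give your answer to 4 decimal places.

0.2976

The sequences differ at positions 3 (G/A, transition), 5 (C/A, transversion), 9 (A/T, transversion), 17 (T/A, transversion), 20 (C/T, transition), 22 (T/G, transversion), 26 (C/G, transversion), 32 (C/T, transition), 37 (C/T, transition), 38 (G/A, transition).
Of the 10 differences, 5 transitions and 5 transversions over 41 sites: P = 5/41 = 0.121951, Q = 5/41 = 0.121951.
d = −0.5·ln(0.634147) − 0.25·ln(0.756098) = −0.5·(-0.455474) − 0.25·(-0.279584) = 0.2976.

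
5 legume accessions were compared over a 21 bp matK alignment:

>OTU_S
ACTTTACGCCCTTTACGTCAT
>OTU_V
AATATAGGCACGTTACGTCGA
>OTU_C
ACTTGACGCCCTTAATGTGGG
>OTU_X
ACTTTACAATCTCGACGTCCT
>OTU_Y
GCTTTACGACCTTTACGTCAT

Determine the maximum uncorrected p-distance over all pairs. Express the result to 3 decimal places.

Pairwise Hamming distances:
  OTU_S vs OTU_V: 7
  OTU_S vs OTU_C: 6
  OTU_S vs OTU_X: 6
  OTU_S vs OTU_Y: 2
  OTU_V vs OTU_C: 10
  OTU_V vs OTU_X: 11
  OTU_V vs OTU_Y: 9
  OTU_C vs OTU_X: 10
  OTU_C vs OTU_Y: 8
  OTU_X vs OTU_Y: 6
The largest is 11 mismatches, between OTU_V and OTU_X; p = 11/21 = 0.524.

0.524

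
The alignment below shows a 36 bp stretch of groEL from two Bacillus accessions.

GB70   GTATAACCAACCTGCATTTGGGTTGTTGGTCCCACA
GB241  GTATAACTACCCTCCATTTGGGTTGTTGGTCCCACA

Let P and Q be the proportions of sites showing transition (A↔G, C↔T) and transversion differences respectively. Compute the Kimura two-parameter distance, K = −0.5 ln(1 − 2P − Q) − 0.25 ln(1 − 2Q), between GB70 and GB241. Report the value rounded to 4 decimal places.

0.0883

Mismatches occur at site 8 (C→T, transition), site 10 (A→C, transversion), site 14 (G→C, transversion).
Of the 3 differences, 1 transition and 2 transversions over 36 sites: P = 1/36 = 0.027778, Q = 2/36 = 0.055556.
d = −0.5·ln(0.888888) − 0.25·ln(0.888888) = −0.5·(-0.117784) − 0.25·(-0.117784) = 0.0883.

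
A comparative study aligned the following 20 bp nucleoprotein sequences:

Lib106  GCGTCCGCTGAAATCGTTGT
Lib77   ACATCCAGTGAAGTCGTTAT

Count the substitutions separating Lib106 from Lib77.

The sequences differ at positions 1 (G/A), 3 (G/A), 7 (G/A), 8 (C/G), 13 (A/G), 19 (G/A).
That gives 6 mismatches out of 20 aligned sites, so the Hamming distance is 6.

6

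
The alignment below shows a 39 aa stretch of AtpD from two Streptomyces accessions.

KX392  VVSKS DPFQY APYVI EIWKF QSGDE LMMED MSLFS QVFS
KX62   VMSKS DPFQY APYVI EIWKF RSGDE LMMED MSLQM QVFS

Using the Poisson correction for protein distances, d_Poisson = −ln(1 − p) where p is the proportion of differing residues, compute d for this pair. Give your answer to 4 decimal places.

0.1082

Mismatches occur at site 2 (V→M), site 21 (Q→R), site 34 (F→Q), site 35 (S→M).
p = 4/39 = 0.102564.
d = −ln(1 − 0.102564) = −ln(0.897436) = 0.1082.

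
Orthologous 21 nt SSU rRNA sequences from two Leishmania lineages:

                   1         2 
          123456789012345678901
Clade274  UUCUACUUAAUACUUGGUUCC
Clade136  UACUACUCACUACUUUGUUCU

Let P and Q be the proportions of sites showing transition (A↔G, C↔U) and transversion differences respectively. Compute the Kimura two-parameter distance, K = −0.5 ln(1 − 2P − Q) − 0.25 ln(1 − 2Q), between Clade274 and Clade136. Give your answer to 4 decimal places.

The sequences differ at positions 2 (U/A, transversion), 8 (U/C, transition), 10 (A/C, transversion), 16 (G/U, transversion), 21 (C/U, transition).
Of the 5 differences, 2 transitions and 3 transversions over 21 sites: P = 2/21 = 0.095238, Q = 3/21 = 0.142857.
d = −0.5·ln(0.666667) − 0.25·ln(0.714286) = −0.5·(-0.405465) − 0.25·(-0.336472) = 0.2869.

0.2869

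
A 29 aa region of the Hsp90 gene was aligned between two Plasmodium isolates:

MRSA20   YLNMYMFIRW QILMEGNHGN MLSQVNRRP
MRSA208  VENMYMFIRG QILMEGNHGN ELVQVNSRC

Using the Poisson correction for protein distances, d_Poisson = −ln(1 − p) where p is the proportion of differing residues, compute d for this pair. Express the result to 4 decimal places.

Mismatches occur at site 1 (Y↔V), site 2 (L↔E), site 10 (W↔G), site 21 (M↔E), site 23 (S↔V), site 27 (R↔S), site 29 (P↔C).
p = 7/29 = 0.241379.
d = −ln(1 − 0.241379) = −ln(0.758621) = 0.2763.

0.2763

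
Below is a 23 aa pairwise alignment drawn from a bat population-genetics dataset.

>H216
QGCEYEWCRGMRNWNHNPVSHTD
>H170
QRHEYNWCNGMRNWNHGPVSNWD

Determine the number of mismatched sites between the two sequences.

The sequences differ at positions 2 (G/R), 3 (C/H), 6 (E/N), 9 (R/N), 17 (N/G), 21 (H/N), 22 (T/W).
That gives 7 mismatches out of 23 aligned sites, so the Hamming distance is 7.

7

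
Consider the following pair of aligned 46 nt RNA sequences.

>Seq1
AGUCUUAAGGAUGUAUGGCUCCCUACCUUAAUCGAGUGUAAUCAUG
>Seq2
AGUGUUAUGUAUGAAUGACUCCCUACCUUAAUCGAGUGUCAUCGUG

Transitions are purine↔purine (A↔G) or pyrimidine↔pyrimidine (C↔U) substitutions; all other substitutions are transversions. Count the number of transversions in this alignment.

5

The sequences differ at positions 4 (C/G, transversion), 8 (A/U, transversion), 10 (G/U, transversion), 14 (U/A, transversion), 18 (G/A, transition), 40 (A/C, transversion), 44 (A/G, transition).
Of the 7 differences, 2 transitions and 5 transversions, so the answer is 5.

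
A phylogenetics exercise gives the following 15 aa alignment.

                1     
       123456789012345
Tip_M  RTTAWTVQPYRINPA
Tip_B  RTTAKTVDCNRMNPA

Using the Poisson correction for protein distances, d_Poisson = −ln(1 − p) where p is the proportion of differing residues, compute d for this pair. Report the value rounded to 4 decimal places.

0.4055

The sequences differ at positions 5 (W/K), 8 (Q/D), 9 (P/C), 10 (Y/N), 12 (I/M).
p = 5/15 = 0.333333.
d = −ln(1 − 0.333333) = −ln(0.666667) = 0.4055.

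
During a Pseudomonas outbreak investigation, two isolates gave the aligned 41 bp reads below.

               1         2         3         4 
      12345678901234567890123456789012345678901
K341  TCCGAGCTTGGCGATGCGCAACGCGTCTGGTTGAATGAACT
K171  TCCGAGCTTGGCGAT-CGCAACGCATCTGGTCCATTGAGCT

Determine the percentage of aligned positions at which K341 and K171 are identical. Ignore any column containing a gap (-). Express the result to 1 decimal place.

Excluding the 1 gap column leaves 40 comparable sites.
Differing sites — 25:G/A; 32:T/C; 33:G/C; 35:A/T; 39:A/G.
35 of the 40 comparable sites match, so the percent identity is 35/40 × 100 = 87.5%.

87.5%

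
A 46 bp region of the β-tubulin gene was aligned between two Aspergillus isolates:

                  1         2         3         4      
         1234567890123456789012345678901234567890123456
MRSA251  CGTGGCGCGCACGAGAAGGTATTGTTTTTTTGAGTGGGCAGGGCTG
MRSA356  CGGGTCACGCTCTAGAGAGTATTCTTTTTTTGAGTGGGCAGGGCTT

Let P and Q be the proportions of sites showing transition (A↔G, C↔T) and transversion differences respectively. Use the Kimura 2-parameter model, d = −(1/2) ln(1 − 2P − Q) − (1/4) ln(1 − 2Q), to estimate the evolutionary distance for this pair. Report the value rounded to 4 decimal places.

The sequences differ at positions 3 (T/G, transversion), 5 (G/T, transversion), 7 (G/A, transition), 11 (A/T, transversion), 13 (G/T, transversion), 17 (A/G, transition), 18 (G/A, transition), 24 (G/C, transversion), 46 (G/T, transversion).
Of the 9 differences, 3 transitions and 6 transversions over 46 sites: P = 3/46 = 0.065217, Q = 6/46 = 0.130435.
d = −0.5·ln(0.739131) − 0.25·ln(0.739130) = −0.5·(-0.302280) − 0.25·(-0.302281) = 0.2267.

0.2267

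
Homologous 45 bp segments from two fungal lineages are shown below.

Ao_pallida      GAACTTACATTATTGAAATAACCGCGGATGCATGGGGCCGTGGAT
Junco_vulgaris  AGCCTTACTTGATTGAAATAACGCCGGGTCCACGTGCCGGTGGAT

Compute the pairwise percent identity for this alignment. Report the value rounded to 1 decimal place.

Mismatches occur at site 1 (G/A), site 2 (A/G), site 3 (A/C), site 9 (A/T), site 11 (T/G), site 23 (C/G), site 24 (G/C), site 28 (A/G), site 30 (G/C), site 33 (T/C), site 35 (G/T), site 37 (G/C), site 39 (C/G).
32 of the 45 sites match, so the percent identity is 32/45 × 100 = 71.1%.

71.1%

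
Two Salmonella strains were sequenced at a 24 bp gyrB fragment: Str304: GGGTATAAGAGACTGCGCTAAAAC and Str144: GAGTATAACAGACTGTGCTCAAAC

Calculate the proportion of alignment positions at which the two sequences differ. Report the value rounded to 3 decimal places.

0.167

Mismatches occur at site 2 (G/A), site 9 (G/C), site 16 (C/T), site 20 (A/C).
There are 4 differences over 24 sites, so p = 4/24 = 0.167.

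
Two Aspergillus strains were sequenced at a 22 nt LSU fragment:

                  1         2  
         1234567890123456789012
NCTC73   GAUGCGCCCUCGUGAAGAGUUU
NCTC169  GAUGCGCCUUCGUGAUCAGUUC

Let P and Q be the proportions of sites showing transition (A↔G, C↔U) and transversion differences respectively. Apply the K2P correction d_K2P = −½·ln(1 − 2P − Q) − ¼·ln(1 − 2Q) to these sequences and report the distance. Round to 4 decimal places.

0.2094

The sequences differ at positions 9 (C/U, transition), 16 (A/U, transversion), 17 (G/C, transversion), 22 (U/C, transition).
Of the 4 differences, 2 transitions and 2 transversions over 22 sites: P = 2/22 = 0.090909, Q = 2/22 = 0.090909.
d = −0.5·ln(0.727273) − 0.25·ln(0.818182) = −0.5·(-0.318453) − 0.25·(-0.200670) = 0.2094.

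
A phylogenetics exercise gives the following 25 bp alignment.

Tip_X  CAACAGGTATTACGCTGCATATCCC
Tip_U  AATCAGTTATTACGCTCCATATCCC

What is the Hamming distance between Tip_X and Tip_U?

4

Mismatches occur at site 1 (C→A), site 3 (A→T), site 7 (G→T), site 17 (G→C).
That gives 4 mismatches out of 25 aligned sites, so the Hamming distance is 4.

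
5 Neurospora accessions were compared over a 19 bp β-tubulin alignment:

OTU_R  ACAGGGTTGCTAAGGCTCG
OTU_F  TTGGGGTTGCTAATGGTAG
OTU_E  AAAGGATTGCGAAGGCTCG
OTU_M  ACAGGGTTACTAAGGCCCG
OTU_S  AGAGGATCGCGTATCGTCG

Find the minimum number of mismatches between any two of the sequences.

2

Pairwise Hamming distances:
  OTU_R vs OTU_F: 6
  OTU_R vs OTU_E: 3
  OTU_R vs OTU_M: 2
  OTU_R vs OTU_S: 8
  OTU_F vs OTU_E: 8
  OTU_F vs OTU_M: 8
  OTU_F vs OTU_S: 9
  OTU_E vs OTU_M: 5
  OTU_E vs OTU_S: 6
  OTU_M vs OTU_S: 10
The smallest is 2, between OTU_R and OTU_M.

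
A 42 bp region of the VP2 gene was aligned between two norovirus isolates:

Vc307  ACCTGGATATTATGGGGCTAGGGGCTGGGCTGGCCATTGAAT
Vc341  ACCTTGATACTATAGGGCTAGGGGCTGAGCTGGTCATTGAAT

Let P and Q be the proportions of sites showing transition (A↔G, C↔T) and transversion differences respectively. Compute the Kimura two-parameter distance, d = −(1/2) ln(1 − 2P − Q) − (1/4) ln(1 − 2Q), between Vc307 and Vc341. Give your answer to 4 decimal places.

0.1328

The sequences differ at positions 5 (G/T, transversion), 10 (T/C, transition), 14 (G/A, transition), 28 (G/A, transition), 34 (C/T, transition).
Of the 5 differences, 4 transitions and 1 transversion over 42 sites: P = 4/42 = 0.095238, Q = 1/42 = 0.023810.
d = −0.5·ln(0.785714) − 0.25·ln(0.952380) = −0.5·(-0.241162) − 0.25·(-0.048791) = 0.1328.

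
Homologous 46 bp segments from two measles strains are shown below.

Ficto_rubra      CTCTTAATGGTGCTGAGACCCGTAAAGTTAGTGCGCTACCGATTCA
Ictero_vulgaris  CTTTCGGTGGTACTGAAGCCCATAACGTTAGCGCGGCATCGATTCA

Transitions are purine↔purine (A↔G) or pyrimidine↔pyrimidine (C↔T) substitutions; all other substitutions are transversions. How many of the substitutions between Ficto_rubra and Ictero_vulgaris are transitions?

The sequences differ at positions 3 (C/T, transition), 5 (T/C, transition), 6 (A/G, transition), 7 (A/G, transition), 12 (G/A, transition), 17 (G/A, transition), 18 (A/G, transition), 22 (G/A, transition), 26 (A/C, transversion), 32 (T/C, transition), 36 (C/G, transversion), 37 (T/C, transition), 39 (C/T, transition).
Of the 13 differences, 11 transitions and 2 transversions, so the answer is 11.

11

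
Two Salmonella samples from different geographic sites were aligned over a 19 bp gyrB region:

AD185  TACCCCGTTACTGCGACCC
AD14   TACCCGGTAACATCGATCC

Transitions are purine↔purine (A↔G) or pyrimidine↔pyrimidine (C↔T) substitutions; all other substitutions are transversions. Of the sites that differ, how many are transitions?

1

The sequences differ at positions 6 (C/G, transversion), 9 (T/A, transversion), 12 (T/A, transversion), 13 (G/T, transversion), 17 (C/T, transition).
Of the 5 differences, 1 transition and 4 transversions, so the answer is 1.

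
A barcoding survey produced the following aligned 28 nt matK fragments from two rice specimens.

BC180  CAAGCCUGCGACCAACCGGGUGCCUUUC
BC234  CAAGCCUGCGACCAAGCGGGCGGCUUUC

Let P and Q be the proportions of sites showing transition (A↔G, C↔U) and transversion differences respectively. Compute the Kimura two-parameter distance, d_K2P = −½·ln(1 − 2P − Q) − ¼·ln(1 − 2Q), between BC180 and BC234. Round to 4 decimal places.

0.1156

The sequences differ at positions 16 (C/G, transversion), 21 (U/C, transition), 23 (C/G, transversion).
Of the 3 differences, 1 transition and 2 transversions over 28 sites: P = 1/28 = 0.035714, Q = 2/28 = 0.071429.
d = −0.5·ln(0.857143) − 0.25·ln(0.857142) = −0.5·(-0.154151) − 0.25·(-0.154152) = 0.1156.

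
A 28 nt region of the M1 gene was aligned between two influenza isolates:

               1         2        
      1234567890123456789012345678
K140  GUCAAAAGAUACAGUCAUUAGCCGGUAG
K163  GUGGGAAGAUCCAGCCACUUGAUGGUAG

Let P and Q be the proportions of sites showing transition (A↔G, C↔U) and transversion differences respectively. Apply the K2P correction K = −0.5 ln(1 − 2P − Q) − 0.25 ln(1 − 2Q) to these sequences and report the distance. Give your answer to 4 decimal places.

Differing sites — 3:C/G (Tv); 4:A/G (Ti); 5:A/G (Ti); 11:A/C (Tv); 15:U/C (Ti); 18:U/C (Ti); 20:A/U (Tv); 22:C/A (Tv); 23:C/U (Ti).
Of the 9 differences, 5 transitions and 4 transversions over 28 sites: P = 5/28 = 0.178571, Q = 4/28 = 0.142857.
d = −0.5·ln(0.500001) − 0.25·ln(0.714286) = −0.5·(-0.693145) − 0.25·(-0.336472) = 0.4307.

0.4307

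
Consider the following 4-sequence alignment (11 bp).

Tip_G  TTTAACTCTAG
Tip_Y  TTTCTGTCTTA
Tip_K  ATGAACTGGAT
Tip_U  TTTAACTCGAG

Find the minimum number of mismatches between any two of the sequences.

Pairwise Hamming distances:
  Tip_G vs Tip_Y: 5
  Tip_G vs Tip_K: 5
  Tip_G vs Tip_U: 1
  Tip_Y vs Tip_K: 9
  Tip_Y vs Tip_U: 6
  Tip_K vs Tip_U: 4
The smallest is 1, between Tip_G and Tip_U.

1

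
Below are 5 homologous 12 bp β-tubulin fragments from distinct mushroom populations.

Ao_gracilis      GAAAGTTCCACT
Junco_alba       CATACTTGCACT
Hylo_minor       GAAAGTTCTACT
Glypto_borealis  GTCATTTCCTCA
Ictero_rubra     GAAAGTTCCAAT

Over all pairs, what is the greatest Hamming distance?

Pairwise Hamming distances:
  Ao_gracilis vs Junco_alba: 4
  Ao_gracilis vs Hylo_minor: 1
  Ao_gracilis vs Glypto_borealis: 5
  Ao_gracilis vs Ictero_rubra: 1
  Junco_alba vs Hylo_minor: 5
  Junco_alba vs Glypto_borealis: 7
  Junco_alba vs Ictero_rubra: 5
  Hylo_minor vs Glypto_borealis: 6
  Hylo_minor vs Ictero_rubra: 2
  Glypto_borealis vs Ictero_rubra: 6
The largest is 7, between Junco_alba and Glypto_borealis.

7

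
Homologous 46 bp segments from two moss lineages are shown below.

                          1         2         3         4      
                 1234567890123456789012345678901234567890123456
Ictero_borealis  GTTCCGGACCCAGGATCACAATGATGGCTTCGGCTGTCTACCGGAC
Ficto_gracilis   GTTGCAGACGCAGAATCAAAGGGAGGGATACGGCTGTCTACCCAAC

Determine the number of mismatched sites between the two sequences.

12

The sequences differ at positions 4 (C/G), 6 (G/A), 10 (C/G), 14 (G/A), 19 (C/A), 21 (A/G), 22 (T/G), 25 (T/G), 28 (C/A), 30 (T/A), 43 (G/C), 44 (G/A).
That gives 12 mismatches out of 46 aligned sites, so the Hamming distance is 12.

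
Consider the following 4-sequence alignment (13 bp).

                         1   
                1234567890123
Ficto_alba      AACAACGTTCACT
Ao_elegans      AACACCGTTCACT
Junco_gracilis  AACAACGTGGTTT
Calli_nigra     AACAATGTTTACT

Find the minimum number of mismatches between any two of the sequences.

1

Pairwise Hamming distances:
  Ficto_alba vs Ao_elegans: 1
  Ficto_alba vs Junco_gracilis: 4
  Ficto_alba vs Calli_nigra: 2
  Ao_elegans vs Junco_gracilis: 5
  Ao_elegans vs Calli_nigra: 3
  Junco_gracilis vs Calli_nigra: 5
The smallest is 1, between Ficto_alba and Ao_elegans.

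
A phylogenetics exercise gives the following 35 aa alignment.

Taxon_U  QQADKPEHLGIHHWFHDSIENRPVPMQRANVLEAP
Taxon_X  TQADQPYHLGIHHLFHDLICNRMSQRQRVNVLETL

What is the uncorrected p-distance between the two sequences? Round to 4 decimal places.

0.3714

Differing sites — 1:Q/T; 5:K/Q; 7:E/Y; 14:W/L; 18:S/L; 20:E/C; 23:P/M; 24:V/S; 25:P/Q; 26:M/R; 29:A/V; 34:A/T; 35:P/L.
There are 13 differences over 35 sites, so p = 13/35 = 0.3714.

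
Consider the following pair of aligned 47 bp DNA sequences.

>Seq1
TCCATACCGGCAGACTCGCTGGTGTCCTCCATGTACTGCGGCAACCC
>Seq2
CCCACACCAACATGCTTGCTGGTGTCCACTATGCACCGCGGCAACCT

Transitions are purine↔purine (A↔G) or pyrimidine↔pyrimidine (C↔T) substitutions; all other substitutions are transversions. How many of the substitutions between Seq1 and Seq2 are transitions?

Mismatches occur at site 1 (T↔C, transition), site 5 (T↔C, transition), site 9 (G↔A, transition), site 10 (G↔A, transition), site 13 (G↔T, transversion), site 14 (A↔G, transition), site 17 (C↔T, transition), site 28 (T↔A, transversion), site 30 (C↔T, transition), site 34 (T↔C, transition), site 37 (T↔C, transition), site 47 (C↔T, transition).
Of the 12 differences, 10 transitions and 2 transversions, so the answer is 10.

10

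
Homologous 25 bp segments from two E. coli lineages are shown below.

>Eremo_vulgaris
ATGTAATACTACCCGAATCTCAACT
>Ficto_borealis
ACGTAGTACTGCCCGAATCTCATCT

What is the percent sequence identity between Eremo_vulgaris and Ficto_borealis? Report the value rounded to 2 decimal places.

84.00%

Mismatches occur at site 2 (T/C), site 6 (A/G), site 11 (A/G), site 23 (A/T).
21 of the 25 sites match, so the percent identity is 21/25 × 100 = 84.00%.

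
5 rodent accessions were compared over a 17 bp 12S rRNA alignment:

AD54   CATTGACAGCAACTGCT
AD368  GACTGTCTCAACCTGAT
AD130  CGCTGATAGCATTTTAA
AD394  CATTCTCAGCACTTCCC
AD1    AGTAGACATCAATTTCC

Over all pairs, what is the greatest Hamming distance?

Pairwise Hamming distances:
  AD54 vs AD368: 8
  AD54 vs AD130: 8
  AD54 vs AD394: 6
  AD54 vs AD1: 7
  AD368 vs AD130: 11
  AD368 vs AD394: 10
  AD368 vs AD1: 13
  AD130 vs AD394: 9
  AD130 vs AD1: 8
  AD394 vs AD1: 8
The largest is 13, between AD368 and AD1.

13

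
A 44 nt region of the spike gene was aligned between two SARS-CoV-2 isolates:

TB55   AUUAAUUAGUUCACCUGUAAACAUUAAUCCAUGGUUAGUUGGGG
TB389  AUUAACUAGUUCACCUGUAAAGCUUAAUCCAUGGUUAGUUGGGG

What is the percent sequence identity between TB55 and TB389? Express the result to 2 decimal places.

The sequences differ at positions 6 (U/C), 22 (C/G), 23 (A/C).
41 of the 44 sites match, so the percent identity is 41/44 × 100 = 93.18%.

93.18%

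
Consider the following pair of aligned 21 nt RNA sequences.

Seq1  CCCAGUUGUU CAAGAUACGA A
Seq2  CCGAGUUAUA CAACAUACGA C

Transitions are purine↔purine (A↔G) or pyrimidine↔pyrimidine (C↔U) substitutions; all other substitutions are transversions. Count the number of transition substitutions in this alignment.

Mismatches occur at site 3 (C/G, transversion), site 8 (G/A, transition), site 10 (U/A, transversion), site 14 (G/C, transversion), site 21 (A/C, transversion).
Of the 5 differences, 1 transition and 4 transversions, so the answer is 1.

1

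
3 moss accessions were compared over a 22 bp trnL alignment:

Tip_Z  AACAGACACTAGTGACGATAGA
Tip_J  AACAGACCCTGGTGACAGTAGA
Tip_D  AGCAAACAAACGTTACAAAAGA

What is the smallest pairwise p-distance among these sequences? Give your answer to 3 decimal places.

Pairwise Hamming distances:
  Tip_Z vs Tip_J: 4
  Tip_Z vs Tip_D: 8
  Tip_J vs Tip_D: 9
The smallest is 4 mismatches, between Tip_Z and Tip_J; p = 4/22 = 0.182.

0.182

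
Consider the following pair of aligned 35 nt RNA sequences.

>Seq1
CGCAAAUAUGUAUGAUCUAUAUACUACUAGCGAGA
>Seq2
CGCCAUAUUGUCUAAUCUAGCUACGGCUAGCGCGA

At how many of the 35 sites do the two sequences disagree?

11

Differing sites — 4:A/C; 6:A/U; 7:U/A; 8:A/U; 12:A/C; 14:G/A; 20:U/G; 21:A/C; 25:U/G; 26:A/G; 33:A/C.
That gives 11 mismatches out of 35 aligned sites, so the Hamming distance is 11.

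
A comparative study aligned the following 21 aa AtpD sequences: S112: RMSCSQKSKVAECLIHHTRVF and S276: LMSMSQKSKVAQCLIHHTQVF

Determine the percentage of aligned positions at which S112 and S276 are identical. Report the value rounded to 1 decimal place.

The sequences differ at positions 1 (R/L), 4 (C/M), 12 (E/Q), 19 (R/Q).
17 of the 21 sites match, so the percent identity is 17/21 × 100 = 81.0%.

81.0%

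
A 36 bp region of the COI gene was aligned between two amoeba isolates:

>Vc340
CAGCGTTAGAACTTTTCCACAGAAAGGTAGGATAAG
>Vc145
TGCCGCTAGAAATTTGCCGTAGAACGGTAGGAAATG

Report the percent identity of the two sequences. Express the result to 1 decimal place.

Mismatches occur at site 1 (C↔T), site 2 (A↔G), site 3 (G↔C), site 6 (T↔C), site 12 (C↔A), site 16 (T↔G), site 19 (A↔G), site 20 (C↔T), site 25 (A↔C), site 33 (T↔A), site 35 (A↔T).
25 of the 36 sites match, so the percent identity is 25/36 × 100 = 69.4%.

69.4%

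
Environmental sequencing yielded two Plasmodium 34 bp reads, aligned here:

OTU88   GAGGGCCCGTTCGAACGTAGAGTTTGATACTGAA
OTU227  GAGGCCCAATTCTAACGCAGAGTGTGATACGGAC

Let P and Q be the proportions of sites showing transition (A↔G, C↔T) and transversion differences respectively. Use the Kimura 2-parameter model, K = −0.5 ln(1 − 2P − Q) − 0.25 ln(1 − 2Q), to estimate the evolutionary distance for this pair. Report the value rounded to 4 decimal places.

0.2830

The sequences differ at positions 5 (G/C, transversion), 8 (C/A, transversion), 9 (G/A, transition), 13 (G/T, transversion), 18 (T/C, transition), 24 (T/G, transversion), 31 (T/G, transversion), 34 (A/C, transversion).
Of the 8 differences, 2 transitions and 6 transversions over 34 sites: P = 2/34 = 0.058824, Q = 6/34 = 0.176471.
d = −0.5·ln(0.705881) − 0.25·ln(0.647058) = −0.5·(-0.348309) − 0.25·(-0.435319) = 0.2830.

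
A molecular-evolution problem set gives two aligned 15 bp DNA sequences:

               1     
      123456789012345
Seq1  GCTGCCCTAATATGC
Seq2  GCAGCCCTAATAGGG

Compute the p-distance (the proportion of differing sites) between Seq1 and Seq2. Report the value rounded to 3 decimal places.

The sequences differ at positions 3 (T/A), 13 (T/G), 15 (C/G).
There are 3 differences over 15 sites, so p = 3/15 = 0.200.

0.200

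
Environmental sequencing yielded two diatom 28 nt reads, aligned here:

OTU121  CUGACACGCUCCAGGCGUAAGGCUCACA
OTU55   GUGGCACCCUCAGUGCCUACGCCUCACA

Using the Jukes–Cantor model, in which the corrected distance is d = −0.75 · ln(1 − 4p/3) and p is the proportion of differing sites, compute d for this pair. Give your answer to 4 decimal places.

0.4197

Differing sites — 1:C/G; 4:A/G; 8:G/C; 12:C/A; 13:A/G; 14:G/U; 17:G/C; 20:A/C; 22:G/C.
p = 9/28 = 0.321429.
d = −0.75 · ln(1 − (4/3)·0.321429) = −0.75 · ln(0.571428) = −0.75 · (-0.559617) = 0.4197.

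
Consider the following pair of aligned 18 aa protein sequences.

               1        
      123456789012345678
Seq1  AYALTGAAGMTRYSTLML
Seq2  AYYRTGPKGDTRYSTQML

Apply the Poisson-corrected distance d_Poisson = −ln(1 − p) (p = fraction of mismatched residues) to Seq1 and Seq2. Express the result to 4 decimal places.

Differing sites — 3:A/Y; 4:L/R; 7:A/P; 8:A/K; 10:M/D; 16:L/Q.
p = 6/18 = 0.333333.
d = −ln(1 − 0.333333) = −ln(0.666667) = 0.4055.

0.4055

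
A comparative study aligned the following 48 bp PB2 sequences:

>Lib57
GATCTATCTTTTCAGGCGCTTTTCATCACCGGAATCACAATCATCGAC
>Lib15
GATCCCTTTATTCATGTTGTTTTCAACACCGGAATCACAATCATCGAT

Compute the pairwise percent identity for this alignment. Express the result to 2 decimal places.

The sequences differ at positions 5 (T/C), 6 (A/C), 8 (C/T), 10 (T/A), 15 (G/T), 17 (C/T), 18 (G/T), 19 (C/G), 26 (T/A), 48 (C/T).
38 of the 48 sites match, so the percent identity is 38/48 × 100 = 79.17%.

79.17%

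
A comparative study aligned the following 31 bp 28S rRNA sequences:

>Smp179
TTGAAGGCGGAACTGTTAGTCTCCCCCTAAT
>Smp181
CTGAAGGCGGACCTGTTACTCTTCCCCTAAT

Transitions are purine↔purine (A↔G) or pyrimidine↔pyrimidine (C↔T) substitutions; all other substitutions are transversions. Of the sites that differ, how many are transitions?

2

The sequences differ at positions 1 (T/C, transition), 12 (A/C, transversion), 19 (G/C, transversion), 23 (C/T, transition).
Of the 4 differences, 2 transitions and 2 transversions, so the answer is 2.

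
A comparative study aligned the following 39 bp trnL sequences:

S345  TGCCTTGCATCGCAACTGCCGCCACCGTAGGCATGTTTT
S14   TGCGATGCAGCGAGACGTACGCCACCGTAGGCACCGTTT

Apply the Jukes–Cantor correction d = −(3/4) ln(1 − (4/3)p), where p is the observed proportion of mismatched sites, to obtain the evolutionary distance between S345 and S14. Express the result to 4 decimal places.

0.3538

The sequences differ at positions 4 (C/G), 5 (T/A), 10 (T/G), 13 (C/A), 14 (A/G), 17 (T/G), 18 (G/T), 19 (C/A), 34 (T/C), 35 (G/C), 36 (T/G).
p = 11/39 = 0.282051.
d = −0.75 · ln(1 − (4/3)·0.282051) = −0.75 · ln(0.623932) = −0.75 · (-0.471714) = 0.3538.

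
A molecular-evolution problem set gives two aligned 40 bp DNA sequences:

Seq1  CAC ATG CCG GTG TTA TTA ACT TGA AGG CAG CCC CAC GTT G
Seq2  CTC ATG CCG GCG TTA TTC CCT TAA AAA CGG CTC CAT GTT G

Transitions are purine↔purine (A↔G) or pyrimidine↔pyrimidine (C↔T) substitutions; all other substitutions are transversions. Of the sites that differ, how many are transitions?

Differing sites — 2:A/T (Tv); 11:T/C (Ti); 18:A/C (Tv); 19:A/C (Tv); 23:G/A (Ti); 26:G/A (Ti); 27:G/A (Ti); 29:A/G (Ti); 32:C/T (Ti); 36:C/T (Ti).
Of the 10 differences, 7 transitions and 3 transversions, so the answer is 7.

7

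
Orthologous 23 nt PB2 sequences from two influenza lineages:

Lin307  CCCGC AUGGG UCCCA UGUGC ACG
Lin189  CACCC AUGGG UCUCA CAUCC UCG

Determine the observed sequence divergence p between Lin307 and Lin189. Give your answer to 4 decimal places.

The sequences differ at positions 2 (C/A), 4 (G/C), 13 (C/U), 16 (U/C), 17 (G/A), 19 (G/C), 21 (A/U).
There are 7 differences over 23 sites, so p = 7/23 = 0.3043.

0.3043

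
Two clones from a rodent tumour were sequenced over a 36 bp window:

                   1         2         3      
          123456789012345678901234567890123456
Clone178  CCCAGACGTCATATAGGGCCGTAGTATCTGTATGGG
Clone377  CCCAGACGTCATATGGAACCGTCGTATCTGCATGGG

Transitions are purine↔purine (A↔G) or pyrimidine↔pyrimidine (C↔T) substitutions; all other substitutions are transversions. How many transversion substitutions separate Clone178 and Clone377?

Mismatches occur at site 15 (A→G, transition), site 17 (G→A, transition), site 18 (G→A, transition), site 23 (A→C, transversion), site 31 (T→C, transition).
Of the 5 differences, 4 transitions and 1 transversion, so the answer is 1.

1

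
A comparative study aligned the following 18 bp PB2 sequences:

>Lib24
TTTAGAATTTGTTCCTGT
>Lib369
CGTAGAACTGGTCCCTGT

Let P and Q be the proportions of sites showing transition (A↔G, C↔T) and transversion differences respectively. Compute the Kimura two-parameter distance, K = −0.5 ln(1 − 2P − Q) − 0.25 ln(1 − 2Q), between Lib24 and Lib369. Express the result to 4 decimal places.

Differing sites — 1:T/C (Ti); 2:T/G (Tv); 8:T/C (Ti); 10:T/G (Tv); 13:T/C (Ti).
Of the 5 differences, 3 transitions and 2 transversions over 18 sites: P = 3/18 = 0.166667, Q = 2/18 = 0.111111.
d = −0.5·ln(0.555555) − 0.25·ln(0.777778) = −0.5·(-0.587788) − 0.25·(-0.251314) = 0.3567.

0.3567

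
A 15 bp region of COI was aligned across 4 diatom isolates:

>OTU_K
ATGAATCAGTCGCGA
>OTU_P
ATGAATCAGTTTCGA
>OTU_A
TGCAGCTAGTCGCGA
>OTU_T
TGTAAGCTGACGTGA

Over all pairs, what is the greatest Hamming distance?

Pairwise Hamming distances:
  OTU_K vs OTU_P: 2
  OTU_K vs OTU_A: 6
  OTU_K vs OTU_T: 7
  OTU_P vs OTU_A: 8
  OTU_P vs OTU_T: 9
  OTU_A vs OTU_T: 7
The largest is 9, between OTU_P and OTU_T.

9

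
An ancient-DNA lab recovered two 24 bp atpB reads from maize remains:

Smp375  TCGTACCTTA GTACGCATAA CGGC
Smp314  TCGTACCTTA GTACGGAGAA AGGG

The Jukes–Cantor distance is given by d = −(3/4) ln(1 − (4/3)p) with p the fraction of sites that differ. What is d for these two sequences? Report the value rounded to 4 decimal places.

0.1885

Differing sites — 16:C/G; 18:T/G; 21:C/A; 24:C/G.
p = 4/24 = 0.166667.
d = −0.75 · ln(1 − (4/3)·0.166667) = −0.75 · ln(0.777777) = −0.75 · (-0.251315) = 0.1885.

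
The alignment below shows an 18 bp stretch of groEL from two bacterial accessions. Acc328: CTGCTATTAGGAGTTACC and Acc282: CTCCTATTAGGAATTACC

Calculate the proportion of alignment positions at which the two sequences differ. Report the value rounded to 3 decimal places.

Mismatches occur at site 3 (G↔C), site 13 (G↔A).
There are 2 differences over 18 sites, so p = 2/18 = 0.111.

0.111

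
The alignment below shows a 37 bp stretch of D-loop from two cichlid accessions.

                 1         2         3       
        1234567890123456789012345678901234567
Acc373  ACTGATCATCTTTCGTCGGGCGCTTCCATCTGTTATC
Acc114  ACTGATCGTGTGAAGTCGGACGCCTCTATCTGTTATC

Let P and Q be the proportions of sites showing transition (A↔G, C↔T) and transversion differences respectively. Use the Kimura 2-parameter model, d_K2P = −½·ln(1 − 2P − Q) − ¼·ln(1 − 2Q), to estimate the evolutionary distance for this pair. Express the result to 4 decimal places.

0.2569

Differing sites — 8:A/G (Ti); 10:C/G (Tv); 12:T/G (Tv); 13:T/A (Tv); 14:C/A (Tv); 20:G/A (Ti); 24:T/C (Ti); 27:C/T (Ti).
Of the 8 differences, 4 transitions and 4 transversions over 37 sites: P = 4/37 = 0.108108, Q = 4/37 = 0.108108.
d = −0.5·ln(0.675676) − 0.25·ln(0.783784) = −0.5·(-0.392042) − 0.25·(-0.243622) = 0.2569.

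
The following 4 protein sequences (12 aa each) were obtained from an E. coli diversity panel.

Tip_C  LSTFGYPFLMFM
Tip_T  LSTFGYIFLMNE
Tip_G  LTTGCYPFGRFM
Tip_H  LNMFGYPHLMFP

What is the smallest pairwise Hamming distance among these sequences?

Pairwise Hamming distances:
  Tip_C vs Tip_T: 3
  Tip_C vs Tip_G: 5
  Tip_C vs Tip_H: 4
  Tip_T vs Tip_G: 8
  Tip_T vs Tip_H: 6
  Tip_G vs Tip_H: 8
The smallest is 3, between Tip_C and Tip_T.

3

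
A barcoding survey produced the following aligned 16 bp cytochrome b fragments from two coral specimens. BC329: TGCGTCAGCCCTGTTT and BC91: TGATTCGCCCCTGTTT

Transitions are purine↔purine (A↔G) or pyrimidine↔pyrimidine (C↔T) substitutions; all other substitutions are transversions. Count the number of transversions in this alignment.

3

Mismatches occur at site 3 (C↔A, transversion), site 4 (G↔T, transversion), site 7 (A↔G, transition), site 8 (G↔C, transversion).
Of the 4 differences, 1 transition and 3 transversions, so the answer is 3.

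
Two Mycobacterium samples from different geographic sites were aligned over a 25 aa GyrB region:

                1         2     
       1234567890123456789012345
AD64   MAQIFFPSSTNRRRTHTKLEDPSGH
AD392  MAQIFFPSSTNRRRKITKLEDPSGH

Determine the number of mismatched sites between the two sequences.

2

Differing sites — 15:T/K; 16:H/I.
That gives 2 mismatches out of 25 aligned sites, so the Hamming distance is 2.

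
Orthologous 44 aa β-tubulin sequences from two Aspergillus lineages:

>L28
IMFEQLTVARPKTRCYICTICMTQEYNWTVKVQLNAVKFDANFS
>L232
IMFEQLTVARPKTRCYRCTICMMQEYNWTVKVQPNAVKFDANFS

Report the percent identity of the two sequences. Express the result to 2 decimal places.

Differing sites — 17:I/R; 23:T/M; 34:L/P.
41 of the 44 sites match, so the percent identity is 41/44 × 100 = 93.18%.

93.18%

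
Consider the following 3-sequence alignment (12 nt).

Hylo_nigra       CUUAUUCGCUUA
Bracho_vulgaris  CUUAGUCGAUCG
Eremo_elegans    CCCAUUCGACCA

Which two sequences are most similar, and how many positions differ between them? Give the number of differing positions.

4

Pairwise Hamming distances:
  Hylo_nigra vs Bracho_vulgaris: 4
  Hylo_nigra vs Eremo_elegans: 5
  Bracho_vulgaris vs Eremo_elegans: 5
The smallest is 4, between Hylo_nigra and Bracho_vulgaris.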